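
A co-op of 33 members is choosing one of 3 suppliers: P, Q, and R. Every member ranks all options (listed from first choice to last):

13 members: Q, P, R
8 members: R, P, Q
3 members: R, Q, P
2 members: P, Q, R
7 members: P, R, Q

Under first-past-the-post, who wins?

Q

First-place votes: P 9, Q 13, R 11.
Q has the most first-place votes.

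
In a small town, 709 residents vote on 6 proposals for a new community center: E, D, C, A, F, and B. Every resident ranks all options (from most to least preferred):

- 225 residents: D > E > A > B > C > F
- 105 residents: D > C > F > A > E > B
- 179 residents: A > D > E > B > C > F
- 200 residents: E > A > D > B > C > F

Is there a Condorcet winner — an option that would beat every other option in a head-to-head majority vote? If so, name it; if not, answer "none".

Checking pairwise contests:
D beats E 509–200.
A beats D 379–330.
E beats C 604–105.
E beats A 425–284.
E beats F 604–105.
E beats B 709–0.
Every option loses at least one head-to-head, so there is no Condorcet winner.

none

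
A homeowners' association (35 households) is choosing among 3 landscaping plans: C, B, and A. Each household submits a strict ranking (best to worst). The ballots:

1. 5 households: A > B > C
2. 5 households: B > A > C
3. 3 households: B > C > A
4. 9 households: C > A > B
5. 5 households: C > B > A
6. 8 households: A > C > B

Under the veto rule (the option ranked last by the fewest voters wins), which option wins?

A

Last-place votes: C 10, B 17, A 8.
A is ranked last by the fewest voters, so A wins.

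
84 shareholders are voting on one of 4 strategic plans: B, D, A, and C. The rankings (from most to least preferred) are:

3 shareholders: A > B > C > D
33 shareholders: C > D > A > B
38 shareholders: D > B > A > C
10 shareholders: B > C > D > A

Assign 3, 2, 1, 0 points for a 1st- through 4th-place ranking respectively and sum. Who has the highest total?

D

B: 3·2 + 33·0 + 38·2 + 10·3 = 112
D: 3·0 + 33·2 + 38·3 + 10·1 = 190
A: 3·3 + 33·1 + 38·1 + 10·0 = 80
C: 3·1 + 33·3 + 38·0 + 10·2 = 122
D has the highest Borda score (190).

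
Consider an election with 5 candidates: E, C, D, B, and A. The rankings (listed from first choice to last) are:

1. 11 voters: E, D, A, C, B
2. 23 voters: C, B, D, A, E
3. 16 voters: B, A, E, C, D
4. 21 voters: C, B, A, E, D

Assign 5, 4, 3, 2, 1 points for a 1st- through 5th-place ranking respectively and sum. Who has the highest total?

C

E: 11·5 + 23·1 + 16·3 + 21·2 = 168
C: 11·2 + 23·5 + 16·2 + 21·5 = 274
D: 11·4 + 23·3 + 16·1 + 21·1 = 150
B: 11·1 + 23·4 + 16·5 + 21·4 = 267
A: 11·3 + 23·2 + 16·4 + 21·3 = 206
C has the highest Borda score (274).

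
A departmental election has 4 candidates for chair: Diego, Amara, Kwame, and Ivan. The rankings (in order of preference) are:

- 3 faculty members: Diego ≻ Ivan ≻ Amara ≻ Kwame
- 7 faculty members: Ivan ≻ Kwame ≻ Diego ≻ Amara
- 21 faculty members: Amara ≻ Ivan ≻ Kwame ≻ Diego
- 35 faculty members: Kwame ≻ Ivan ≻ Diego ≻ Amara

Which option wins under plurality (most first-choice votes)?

First-place votes: Diego 3, Amara 21, Kwame 35, Ivan 7.
Kwame has the most first-place votes.

Kwame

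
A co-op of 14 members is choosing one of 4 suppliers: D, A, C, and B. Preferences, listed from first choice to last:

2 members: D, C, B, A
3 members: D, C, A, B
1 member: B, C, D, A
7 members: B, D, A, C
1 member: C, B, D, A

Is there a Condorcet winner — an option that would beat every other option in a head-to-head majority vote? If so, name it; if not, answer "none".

B vs D: 9–5 for B.
B vs A: 11–3 for B.
B vs C: 8–6 for B.
B beats every other option head-to-head.

B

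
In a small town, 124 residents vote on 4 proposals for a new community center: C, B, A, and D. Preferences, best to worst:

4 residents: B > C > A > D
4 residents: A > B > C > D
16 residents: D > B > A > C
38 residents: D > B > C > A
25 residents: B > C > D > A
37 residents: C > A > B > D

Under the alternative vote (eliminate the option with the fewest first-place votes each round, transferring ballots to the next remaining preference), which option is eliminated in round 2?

Round 1: C 37, B 29, A 4, D 54. Eliminate A.
Round 2: C 37, B 33, D 54. Eliminate B.

B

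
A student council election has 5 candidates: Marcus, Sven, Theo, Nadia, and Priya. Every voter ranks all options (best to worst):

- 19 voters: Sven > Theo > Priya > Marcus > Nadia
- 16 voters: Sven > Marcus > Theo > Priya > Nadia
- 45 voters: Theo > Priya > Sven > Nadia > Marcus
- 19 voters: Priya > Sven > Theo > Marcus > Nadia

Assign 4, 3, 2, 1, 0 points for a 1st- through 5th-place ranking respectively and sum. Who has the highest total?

Marcus: 19·1 + 16·3 + 45·0 + 19·1 = 86
Sven: 19·4 + 16·4 + 45·2 + 19·3 = 287
Theo: 19·3 + 16·2 + 45·4 + 19·2 = 307
Nadia: 19·0 + 16·0 + 45·1 + 19·0 = 45
Priya: 19·2 + 16·1 + 45·3 + 19·4 = 265
Theo has the highest Borda score (307).

Theo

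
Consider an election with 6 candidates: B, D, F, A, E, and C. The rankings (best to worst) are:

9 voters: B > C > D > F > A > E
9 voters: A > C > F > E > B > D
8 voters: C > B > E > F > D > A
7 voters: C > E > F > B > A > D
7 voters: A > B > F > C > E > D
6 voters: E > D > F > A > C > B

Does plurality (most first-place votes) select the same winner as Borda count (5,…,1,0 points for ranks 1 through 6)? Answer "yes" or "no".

no

Plurality — first-place votes: B 9, D 0, F 0, A 16, E 6, C 15. Winner: A.
Borda — scores: B 128, D 59, F 121, A 108, E 107, C 167. Winner: C.
The two methods disagree.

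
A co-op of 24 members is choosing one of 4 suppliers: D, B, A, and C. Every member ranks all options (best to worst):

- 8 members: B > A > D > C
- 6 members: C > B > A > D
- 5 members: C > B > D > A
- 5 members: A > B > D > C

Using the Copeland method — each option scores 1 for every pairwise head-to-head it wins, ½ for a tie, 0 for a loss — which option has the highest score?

B

D: beats C; loses to B and A → score 1.
B: beats D, A, and C → score 3.
A: beats D and C; loses to B → score 2.
C: loses to D, B, and A → score 0.
B has the best pairwise record.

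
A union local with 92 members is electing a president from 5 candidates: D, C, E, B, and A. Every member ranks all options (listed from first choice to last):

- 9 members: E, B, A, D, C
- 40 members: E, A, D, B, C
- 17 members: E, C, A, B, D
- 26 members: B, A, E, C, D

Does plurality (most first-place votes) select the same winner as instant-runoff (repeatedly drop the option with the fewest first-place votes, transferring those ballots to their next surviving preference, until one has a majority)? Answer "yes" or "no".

Plurality — first-place votes: D 0, C 0, E 66, B 26, A 0. Winner: E.
Instant-runoff — R1 D 0, C 0, E 66, B 26, A 0 (E winner). Winner: E.
The two methods agree.

yes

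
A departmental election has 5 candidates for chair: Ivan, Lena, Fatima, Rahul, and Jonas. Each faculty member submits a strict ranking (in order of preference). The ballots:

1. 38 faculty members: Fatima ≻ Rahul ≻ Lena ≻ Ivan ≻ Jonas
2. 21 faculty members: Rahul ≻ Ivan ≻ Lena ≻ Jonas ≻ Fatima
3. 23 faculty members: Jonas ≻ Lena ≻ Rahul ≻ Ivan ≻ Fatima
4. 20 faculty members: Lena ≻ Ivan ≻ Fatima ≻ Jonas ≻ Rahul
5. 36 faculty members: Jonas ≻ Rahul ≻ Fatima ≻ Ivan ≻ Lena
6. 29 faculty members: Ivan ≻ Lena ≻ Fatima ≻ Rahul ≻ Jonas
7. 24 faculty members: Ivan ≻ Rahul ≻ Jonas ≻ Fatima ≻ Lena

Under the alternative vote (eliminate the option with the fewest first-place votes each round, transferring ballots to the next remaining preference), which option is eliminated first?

Round 1: Ivan 53, Lena 20, Fatima 38, Rahul 21, Jonas 59. Eliminate Lena.

Lena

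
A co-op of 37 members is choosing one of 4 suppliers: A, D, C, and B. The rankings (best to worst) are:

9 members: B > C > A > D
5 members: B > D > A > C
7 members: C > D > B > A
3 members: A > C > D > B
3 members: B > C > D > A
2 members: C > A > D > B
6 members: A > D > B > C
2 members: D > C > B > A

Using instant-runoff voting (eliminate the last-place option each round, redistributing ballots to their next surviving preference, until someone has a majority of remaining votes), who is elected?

B

Round 1: A 9, D 2, C 9, B 17. Eliminate D.
Round 2: A 9, C 11, B 17. Eliminate A.
Round 3: C 14, B 23. B has a majority.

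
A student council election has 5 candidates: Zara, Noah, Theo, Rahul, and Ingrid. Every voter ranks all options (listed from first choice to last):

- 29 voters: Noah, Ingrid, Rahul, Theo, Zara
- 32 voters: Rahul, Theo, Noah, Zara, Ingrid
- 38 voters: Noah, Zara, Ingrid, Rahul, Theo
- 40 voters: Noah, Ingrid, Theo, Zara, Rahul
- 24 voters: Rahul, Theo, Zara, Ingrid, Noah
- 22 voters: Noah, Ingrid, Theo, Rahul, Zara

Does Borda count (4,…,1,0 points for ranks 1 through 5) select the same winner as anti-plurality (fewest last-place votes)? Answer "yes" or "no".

Borda — scores: Zara 234, Noah 580, Theo 321, Rahul 342, Ingrid 373. Winner: Noah.
Anti-plurality — last-place votes: Zara 51, Noah 24, Theo 38, Rahul 40, Ingrid 32. Winner: Noah.
The two methods agree.

yes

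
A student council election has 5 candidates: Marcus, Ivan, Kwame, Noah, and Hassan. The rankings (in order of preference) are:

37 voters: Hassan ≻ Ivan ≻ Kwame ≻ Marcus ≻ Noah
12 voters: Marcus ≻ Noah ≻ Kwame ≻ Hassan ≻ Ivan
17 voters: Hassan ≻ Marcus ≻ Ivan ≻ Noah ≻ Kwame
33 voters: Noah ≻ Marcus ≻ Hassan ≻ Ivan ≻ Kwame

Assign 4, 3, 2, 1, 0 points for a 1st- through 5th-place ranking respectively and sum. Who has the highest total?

Hassan

Marcus: 37·1 + 12·4 + 17·3 + 33·3 = 235
Ivan: 37·3 + 12·0 + 17·2 + 33·1 = 178
Kwame: 37·2 + 12·2 + 17·0 + 33·0 = 98
Noah: 37·0 + 12·3 + 17·1 + 33·4 = 185
Hassan: 37·4 + 12·1 + 17·4 + 33·2 = 294
Hassan has the highest Borda score (294).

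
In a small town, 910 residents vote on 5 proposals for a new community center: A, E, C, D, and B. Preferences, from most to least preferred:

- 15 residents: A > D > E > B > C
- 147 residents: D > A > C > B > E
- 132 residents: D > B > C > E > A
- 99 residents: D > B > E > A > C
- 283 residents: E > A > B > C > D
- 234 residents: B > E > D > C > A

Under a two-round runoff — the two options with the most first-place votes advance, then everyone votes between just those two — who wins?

E

Round 1 first-place votes: A 15, E 283, C 0, D 378, B 234.
D and E advance.
Runoff: D is preferred to E by 393 voters; E by 517.
E wins the runoff.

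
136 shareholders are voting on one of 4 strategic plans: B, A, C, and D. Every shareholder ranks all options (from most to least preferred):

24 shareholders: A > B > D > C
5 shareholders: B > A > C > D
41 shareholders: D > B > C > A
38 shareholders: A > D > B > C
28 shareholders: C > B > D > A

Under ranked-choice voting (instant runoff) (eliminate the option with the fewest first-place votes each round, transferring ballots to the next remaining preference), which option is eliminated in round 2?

Round 1: B 5, A 62, C 28, D 41. Eliminate B.
Round 2: A 67, C 28, D 41. Eliminate C.

C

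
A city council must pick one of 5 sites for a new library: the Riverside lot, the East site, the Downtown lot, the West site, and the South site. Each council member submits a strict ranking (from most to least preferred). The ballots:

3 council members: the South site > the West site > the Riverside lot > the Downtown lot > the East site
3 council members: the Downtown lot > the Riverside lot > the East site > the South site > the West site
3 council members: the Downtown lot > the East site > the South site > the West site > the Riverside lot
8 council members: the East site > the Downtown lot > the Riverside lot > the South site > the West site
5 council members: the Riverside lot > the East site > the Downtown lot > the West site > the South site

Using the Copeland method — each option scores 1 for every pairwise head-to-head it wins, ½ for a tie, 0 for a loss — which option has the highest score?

the Riverside lot: beats the West site and the South site; ties the East site; loses to the Downtown lot → score 2.5.
the East site: beats the Downtown lot, the West site, and the South site; ties the Riverside lot → score 3.5.
the Downtown lot: beats the Riverside lot, the West site, and the South site; loses to the East site → score 3.
the West site: loses to the Riverside lot, the East site, the Downtown lot, and the South site → score 0.
the South site: beats the West site; loses to the Riverside lot, the East site, and the Downtown lot → score 1.
the East site has the best pairwise record.

the East site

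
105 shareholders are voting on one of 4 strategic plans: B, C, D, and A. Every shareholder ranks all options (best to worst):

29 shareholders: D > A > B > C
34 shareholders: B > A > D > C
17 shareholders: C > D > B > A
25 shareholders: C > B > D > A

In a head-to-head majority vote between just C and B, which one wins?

Voters preferring C to B: 42; preferring B to C: 63.
B wins the head-to-head.

B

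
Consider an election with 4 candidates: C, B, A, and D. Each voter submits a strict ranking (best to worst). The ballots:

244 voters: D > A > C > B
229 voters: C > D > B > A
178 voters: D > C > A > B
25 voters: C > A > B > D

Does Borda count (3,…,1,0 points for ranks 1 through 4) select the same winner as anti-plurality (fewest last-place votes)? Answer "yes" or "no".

Borda — scores: C 1362, B 254, A 716, D 1724. Winner: D.
Anti-plurality — last-place votes: C 0, B 422, A 229, D 25. Winner: C.
The two methods disagree.

no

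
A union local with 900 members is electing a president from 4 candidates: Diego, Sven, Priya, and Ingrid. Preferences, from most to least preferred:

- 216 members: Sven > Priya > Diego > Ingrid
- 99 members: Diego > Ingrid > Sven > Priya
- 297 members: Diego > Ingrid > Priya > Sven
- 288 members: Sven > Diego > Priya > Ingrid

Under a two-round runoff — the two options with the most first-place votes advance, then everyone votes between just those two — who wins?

Sven

Round 1 first-place votes: Diego 396, Sven 504, Priya 0, Ingrid 0.
Sven and Diego advance.
Runoff: Sven is preferred to Diego by 504 voters; Diego by 396.
Sven wins the runoff.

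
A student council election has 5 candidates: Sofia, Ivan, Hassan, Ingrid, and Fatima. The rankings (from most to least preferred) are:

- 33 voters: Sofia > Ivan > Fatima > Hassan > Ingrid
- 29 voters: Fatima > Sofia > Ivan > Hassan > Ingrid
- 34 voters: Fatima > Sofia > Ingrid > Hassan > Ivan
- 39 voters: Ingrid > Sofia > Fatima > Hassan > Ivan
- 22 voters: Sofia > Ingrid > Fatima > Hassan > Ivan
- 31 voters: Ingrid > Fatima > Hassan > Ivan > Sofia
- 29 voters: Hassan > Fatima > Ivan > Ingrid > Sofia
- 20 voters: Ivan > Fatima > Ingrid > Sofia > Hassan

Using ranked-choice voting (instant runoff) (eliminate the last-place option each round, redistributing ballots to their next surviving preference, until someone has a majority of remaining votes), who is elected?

Fatima

Round 1: Sofia 55, Ivan 20, Hassan 29, Ingrid 70, Fatima 63. Eliminate Ivan.
Round 2: Sofia 55, Hassan 29, Ingrid 70, Fatima 83. Eliminate Hassan.
Round 3: Sofia 55, Ingrid 70, Fatima 112. Eliminate Sofia.
Round 4: Ingrid 92, Fatima 145. Fatima has a majority.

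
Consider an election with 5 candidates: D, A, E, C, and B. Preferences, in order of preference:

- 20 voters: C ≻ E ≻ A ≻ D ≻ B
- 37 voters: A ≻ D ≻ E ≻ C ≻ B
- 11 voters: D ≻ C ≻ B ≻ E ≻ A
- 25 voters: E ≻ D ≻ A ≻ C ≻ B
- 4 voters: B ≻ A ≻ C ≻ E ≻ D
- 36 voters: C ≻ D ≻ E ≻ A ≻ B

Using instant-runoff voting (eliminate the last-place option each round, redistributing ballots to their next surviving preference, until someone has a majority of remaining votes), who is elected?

C

Round 1: D 11, A 37, E 25, C 56, B 4. Eliminate B.
Round 2: D 11, A 41, E 25, C 56. Eliminate D.
Round 3: A 41, E 25, C 67. C has a majority.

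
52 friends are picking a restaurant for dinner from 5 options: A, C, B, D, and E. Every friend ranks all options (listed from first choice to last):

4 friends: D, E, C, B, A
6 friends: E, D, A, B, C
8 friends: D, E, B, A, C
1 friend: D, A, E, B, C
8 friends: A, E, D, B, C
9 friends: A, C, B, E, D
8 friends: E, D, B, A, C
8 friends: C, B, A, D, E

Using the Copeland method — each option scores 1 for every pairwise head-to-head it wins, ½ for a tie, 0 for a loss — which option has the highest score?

A: beats C; ties E; loses to B and D → score 1.5.
C: loses to A, B, D, and E → score 0.
B: beats A and C; loses to D and E → score 2.
D: beats A, C, and B; loses to E → score 3.
E: beats C, B, and D; ties A → score 3.5.
E has the best pairwise record.

E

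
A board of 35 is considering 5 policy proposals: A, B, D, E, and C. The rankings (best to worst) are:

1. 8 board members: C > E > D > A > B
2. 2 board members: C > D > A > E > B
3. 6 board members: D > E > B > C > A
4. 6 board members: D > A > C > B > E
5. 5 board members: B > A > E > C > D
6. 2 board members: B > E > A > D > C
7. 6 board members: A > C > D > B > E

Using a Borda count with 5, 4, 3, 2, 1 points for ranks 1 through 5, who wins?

D

A: 8·2 + 2·3 + 6·1 + 6·4 + 5·4 + 2·3 + 6·5 = 108
B: 8·1 + 2·1 + 6·3 + 6·2 + 5·5 + 2·5 + 6·2 = 87
D: 8·3 + 2·4 + 6·5 + 6·5 + 5·1 + 2·2 + 6·3 = 119
E: 8·4 + 2·2 + 6·4 + 6·1 + 5·3 + 2·4 + 6·1 = 95
C: 8·5 + 2·5 + 6·2 + 6·3 + 5·2 + 2·1 + 6·4 = 116
D has the highest Borda score (119).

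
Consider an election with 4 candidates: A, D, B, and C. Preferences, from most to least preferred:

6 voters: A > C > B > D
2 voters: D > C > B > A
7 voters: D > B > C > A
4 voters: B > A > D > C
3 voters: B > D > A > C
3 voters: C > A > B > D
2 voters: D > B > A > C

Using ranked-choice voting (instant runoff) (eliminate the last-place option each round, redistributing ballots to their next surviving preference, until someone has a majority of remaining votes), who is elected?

D

Round 1: A 6, D 11, B 7, C 3. Eliminate C.
Round 2: A 9, D 11, B 7. Eliminate B.
Round 3: A 13, D 14. D has a majority.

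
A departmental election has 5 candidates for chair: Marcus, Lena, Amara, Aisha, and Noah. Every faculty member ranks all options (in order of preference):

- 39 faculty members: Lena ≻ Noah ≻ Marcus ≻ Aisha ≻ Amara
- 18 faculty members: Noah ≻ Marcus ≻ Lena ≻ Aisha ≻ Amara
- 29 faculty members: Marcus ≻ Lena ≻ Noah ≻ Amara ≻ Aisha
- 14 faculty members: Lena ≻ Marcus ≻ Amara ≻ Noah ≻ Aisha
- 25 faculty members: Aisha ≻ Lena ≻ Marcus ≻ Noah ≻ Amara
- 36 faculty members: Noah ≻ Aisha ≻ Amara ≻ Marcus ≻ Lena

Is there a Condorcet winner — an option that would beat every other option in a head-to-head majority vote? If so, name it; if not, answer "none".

Checking pairwise contests:
Noah beats Marcus 93–68.
Marcus beats Lena 83–78.
Marcus beats Amara 125–36.
Marcus beats Aisha 100–61.
Lena beats Noah 107–54.
Every option loses at least one head-to-head, so there is no Condorcet winner.

none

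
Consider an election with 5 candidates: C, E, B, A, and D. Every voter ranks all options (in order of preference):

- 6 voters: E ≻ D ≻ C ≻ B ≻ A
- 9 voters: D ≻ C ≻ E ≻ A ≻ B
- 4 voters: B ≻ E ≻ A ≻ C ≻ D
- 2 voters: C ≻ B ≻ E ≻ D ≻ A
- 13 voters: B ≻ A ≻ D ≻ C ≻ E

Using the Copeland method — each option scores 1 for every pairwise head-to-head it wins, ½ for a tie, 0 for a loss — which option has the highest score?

C: beats E; ties B and A; loses to D → score 2.
E: beats A; loses to C, B, and D → score 1.
B: beats E, A, and D; ties C → score 3.5.
A: ties C and D; loses to E and B → score 1.
D: beats C and E; ties A; loses to B → score 2.5.
B has the best pairwise record.

B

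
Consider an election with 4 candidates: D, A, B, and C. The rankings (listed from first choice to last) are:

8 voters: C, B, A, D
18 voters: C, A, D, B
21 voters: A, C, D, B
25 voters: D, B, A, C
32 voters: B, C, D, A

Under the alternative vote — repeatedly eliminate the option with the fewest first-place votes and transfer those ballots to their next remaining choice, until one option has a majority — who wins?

Round 1: D 25, A 21, B 32, C 26. Eliminate A.
Round 2: D 25, B 32, C 47. Eliminate D.
Round 3: B 57, C 47. B has a majority.

B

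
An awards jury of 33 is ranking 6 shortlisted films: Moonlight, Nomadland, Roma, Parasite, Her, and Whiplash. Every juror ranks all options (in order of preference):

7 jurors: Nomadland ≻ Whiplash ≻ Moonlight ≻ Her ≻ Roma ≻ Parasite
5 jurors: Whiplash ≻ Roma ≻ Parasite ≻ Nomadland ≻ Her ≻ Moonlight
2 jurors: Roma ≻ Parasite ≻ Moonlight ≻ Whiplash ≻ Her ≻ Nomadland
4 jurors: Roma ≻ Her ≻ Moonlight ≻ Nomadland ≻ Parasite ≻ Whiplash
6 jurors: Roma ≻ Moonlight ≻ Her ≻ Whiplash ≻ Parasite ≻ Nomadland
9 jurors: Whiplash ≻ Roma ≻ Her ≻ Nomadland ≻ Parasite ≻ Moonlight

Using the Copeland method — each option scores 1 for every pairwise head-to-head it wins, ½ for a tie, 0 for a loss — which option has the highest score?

Whiplash

Moonlight: beats Parasite; loses to Nomadland, Roma, Her, and Whiplash → score 1.
Nomadland: beats Moonlight and Parasite; loses to Roma, Her, and Whiplash → score 2.
Roma: beats Moonlight, Nomadland, Parasite, and Her; loses to Whiplash → score 4.
Parasite: loses to Moonlight, Nomadland, Roma, Her, and Whiplash → score 0.
Her: beats Moonlight, Nomadland, and Parasite; loses to Roma and Whiplash → score 3.
Whiplash: beats Moonlight, Nomadland, Roma, Parasite, and Her → score 5.
Whiplash has the best pairwise record.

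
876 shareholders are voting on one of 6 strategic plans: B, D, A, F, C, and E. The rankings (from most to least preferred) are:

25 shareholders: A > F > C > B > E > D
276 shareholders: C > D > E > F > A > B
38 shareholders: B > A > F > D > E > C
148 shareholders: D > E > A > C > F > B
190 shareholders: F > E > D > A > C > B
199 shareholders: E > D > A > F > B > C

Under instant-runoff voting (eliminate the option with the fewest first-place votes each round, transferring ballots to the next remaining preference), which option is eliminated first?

A

Round 1: B 38, D 148, A 25, F 190, C 276, E 199. Eliminate A.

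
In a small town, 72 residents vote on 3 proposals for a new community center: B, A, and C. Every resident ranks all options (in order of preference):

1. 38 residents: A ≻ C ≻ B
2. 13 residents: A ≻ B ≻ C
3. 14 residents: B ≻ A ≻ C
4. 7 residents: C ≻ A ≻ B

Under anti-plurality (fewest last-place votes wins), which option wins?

Last-place votes: B 45, A 0, C 27.
A is ranked last by the fewest voters, so A wins.

A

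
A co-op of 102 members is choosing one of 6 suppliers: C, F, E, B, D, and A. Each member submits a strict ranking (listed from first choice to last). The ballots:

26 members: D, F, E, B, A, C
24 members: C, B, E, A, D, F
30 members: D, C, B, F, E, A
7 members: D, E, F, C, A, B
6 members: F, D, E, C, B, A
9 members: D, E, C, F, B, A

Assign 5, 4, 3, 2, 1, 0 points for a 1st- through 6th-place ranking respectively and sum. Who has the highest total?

D

C: 26·0 + 24·5 + 30·4 + 7·2 + 6·2 + 9·3 = 293
F: 26·4 + 24·0 + 30·2 + 7·3 + 6·5 + 9·2 = 233
E: 26·3 + 24·3 + 30·1 + 7·4 + 6·3 + 9·4 = 262
B: 26·2 + 24·4 + 30·3 + 7·0 + 6·1 + 9·1 = 253
D: 26·5 + 24·1 + 30·5 + 7·5 + 6·4 + 9·5 = 408
A: 26·1 + 24·2 + 30·0 + 7·1 + 6·0 + 9·0 = 81
D has the highest Borda score (408).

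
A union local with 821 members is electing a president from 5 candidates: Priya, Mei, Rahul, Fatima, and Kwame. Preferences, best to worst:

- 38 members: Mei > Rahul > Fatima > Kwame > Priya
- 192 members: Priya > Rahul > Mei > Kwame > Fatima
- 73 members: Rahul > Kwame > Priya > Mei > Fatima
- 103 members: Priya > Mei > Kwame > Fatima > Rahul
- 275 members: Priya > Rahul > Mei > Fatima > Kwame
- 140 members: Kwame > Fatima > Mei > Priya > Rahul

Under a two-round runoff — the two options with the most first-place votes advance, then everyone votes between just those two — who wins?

Priya

Round 1 first-place votes: Priya 570, Mei 38, Rahul 73, Fatima 0, Kwame 140.
Priya and Kwame advance.
Runoff: Priya is preferred to Kwame by 570 voters; Kwame by 251.
Priya wins the runoff.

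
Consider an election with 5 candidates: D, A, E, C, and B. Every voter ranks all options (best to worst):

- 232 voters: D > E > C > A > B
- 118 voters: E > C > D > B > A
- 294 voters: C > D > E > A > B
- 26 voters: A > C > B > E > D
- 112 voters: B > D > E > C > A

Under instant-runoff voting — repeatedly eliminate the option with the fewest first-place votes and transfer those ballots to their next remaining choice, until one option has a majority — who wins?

Round 1: D 232, A 26, E 118, C 294, B 112. Eliminate A.
Round 2: D 232, E 118, C 320, B 112. Eliminate B.
Round 3: D 344, E 118, C 320. Eliminate E.
Round 4: D 344, C 438. C has a majority.

C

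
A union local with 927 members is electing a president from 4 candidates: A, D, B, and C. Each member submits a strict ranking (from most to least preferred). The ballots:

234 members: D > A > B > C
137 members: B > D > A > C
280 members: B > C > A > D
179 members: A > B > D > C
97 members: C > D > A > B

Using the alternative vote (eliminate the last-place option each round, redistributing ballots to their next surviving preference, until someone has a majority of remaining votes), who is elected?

B

Round 1: A 179, D 234, B 417, C 97. Eliminate C.
Round 2: A 179, D 331, B 417. Eliminate A.
Round 3: D 331, B 596. B has a majority.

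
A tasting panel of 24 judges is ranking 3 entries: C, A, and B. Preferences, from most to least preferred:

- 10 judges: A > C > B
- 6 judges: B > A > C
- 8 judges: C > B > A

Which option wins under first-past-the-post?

A

First-place votes: C 8, A 10, B 6.
A has the most first-place votes.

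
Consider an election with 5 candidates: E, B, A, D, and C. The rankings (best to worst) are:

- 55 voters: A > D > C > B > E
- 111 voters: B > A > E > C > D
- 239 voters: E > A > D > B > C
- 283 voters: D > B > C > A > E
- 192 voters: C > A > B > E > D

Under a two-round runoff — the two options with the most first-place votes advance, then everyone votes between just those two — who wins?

Round 1 first-place votes: E 239, B 111, A 55, D 283, C 192.
D and E advance.
Runoff: D is preferred to E by 338 voters; E by 542.
E wins the runoff.

E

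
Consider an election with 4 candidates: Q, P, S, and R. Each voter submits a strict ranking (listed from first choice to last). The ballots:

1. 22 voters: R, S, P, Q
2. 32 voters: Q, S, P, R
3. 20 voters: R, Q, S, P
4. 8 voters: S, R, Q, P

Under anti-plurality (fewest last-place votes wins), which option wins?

Last-place votes: Q 22, P 28, S 0, R 32.
S is ranked last by the fewest voters, so S wins.

S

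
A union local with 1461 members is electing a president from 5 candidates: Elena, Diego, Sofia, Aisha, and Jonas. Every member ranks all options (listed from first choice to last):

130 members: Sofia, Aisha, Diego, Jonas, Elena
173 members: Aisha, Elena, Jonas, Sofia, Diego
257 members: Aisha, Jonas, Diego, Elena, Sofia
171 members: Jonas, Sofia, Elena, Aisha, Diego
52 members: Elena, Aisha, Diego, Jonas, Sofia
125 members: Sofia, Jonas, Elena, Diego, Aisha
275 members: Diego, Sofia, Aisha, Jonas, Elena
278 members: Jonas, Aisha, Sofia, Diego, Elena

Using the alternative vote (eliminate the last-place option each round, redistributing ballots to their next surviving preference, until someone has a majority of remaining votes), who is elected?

Round 1: Elena 52, Diego 275, Sofia 255, Aisha 430, Jonas 449. Eliminate Elena.
Round 2: Diego 275, Sofia 255, Aisha 482, Jonas 449. Eliminate Sofia.
Round 3: Diego 275, Aisha 612, Jonas 574. Eliminate Diego.
Round 4: Aisha 887, Jonas 574. Aisha has a majority.

Aisha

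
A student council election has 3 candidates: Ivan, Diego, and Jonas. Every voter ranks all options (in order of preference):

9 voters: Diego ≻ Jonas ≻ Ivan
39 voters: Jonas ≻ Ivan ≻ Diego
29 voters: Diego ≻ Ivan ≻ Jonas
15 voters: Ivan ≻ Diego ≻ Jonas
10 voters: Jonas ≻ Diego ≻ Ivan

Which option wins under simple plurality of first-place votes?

First-place votes: Ivan 15, Diego 38, Jonas 49.
Jonas has the most first-place votes.

Jonas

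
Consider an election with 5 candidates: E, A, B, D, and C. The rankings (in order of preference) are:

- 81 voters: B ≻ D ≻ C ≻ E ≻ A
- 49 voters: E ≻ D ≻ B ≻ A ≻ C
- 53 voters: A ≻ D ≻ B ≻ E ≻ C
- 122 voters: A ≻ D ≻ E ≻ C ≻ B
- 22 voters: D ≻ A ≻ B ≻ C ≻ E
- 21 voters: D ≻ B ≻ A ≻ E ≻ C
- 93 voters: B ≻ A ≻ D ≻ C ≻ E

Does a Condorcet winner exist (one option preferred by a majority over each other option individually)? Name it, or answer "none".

Checking pairwise contests:
A beats E 311–130.
B beats A 244–197.
D beats B 267–174.
A beats D 268–173.
E beats C 245–196.
Every option loses at least one head-to-head, so there is no Condorcet winner.

none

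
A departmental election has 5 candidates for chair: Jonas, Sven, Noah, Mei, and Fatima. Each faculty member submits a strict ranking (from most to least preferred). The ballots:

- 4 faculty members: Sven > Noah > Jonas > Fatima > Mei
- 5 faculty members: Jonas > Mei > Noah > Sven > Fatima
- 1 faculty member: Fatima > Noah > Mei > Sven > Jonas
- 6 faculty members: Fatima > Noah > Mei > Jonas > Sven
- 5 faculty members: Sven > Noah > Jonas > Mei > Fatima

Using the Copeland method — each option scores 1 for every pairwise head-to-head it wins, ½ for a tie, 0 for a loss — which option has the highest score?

Noah

Jonas: beats Sven, Mei, and Fatima; loses to Noah → score 3.
Sven: beats Fatima; loses to Jonas, Noah, and Mei → score 1.
Noah: beats Jonas, Sven, Mei, and Fatima → score 4.
Mei: beats Sven; loses to Jonas, Noah, and Fatima → score 1.
Fatima: beats Mei; loses to Jonas, Sven, and Noah → score 1.
Noah has the best pairwise record.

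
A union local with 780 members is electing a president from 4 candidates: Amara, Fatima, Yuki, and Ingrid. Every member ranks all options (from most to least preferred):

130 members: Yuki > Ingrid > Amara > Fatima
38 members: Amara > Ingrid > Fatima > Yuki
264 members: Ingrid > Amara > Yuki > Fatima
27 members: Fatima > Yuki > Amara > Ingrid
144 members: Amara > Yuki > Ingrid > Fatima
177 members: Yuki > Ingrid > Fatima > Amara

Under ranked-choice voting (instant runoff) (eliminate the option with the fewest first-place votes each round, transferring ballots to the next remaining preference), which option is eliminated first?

Fatima

Round 1: Amara 182, Fatima 27, Yuki 307, Ingrid 264. Eliminate Fatima.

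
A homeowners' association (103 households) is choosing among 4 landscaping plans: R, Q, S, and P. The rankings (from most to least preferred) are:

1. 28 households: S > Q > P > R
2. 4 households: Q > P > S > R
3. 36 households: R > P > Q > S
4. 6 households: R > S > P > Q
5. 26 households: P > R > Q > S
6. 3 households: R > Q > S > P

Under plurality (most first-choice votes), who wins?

First-place votes: R 45, Q 4, S 28, P 26.
R has the most first-place votes.

R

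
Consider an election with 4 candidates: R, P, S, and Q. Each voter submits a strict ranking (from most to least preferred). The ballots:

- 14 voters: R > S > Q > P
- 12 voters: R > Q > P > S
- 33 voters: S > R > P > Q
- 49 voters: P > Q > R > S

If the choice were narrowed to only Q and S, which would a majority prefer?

Voters preferring Q to S: 61; preferring S to Q: 47.
Q wins the head-to-head.

Q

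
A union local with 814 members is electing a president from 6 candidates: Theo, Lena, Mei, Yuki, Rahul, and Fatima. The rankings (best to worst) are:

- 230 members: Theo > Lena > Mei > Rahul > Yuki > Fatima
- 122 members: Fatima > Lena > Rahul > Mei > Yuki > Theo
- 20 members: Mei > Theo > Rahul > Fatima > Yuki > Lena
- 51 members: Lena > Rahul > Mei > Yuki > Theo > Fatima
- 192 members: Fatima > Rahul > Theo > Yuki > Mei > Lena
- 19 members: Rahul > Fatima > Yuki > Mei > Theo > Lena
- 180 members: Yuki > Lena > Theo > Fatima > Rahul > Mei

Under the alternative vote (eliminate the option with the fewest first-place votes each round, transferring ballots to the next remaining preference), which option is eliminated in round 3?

Round 1: Theo 230, Lena 51, Mei 20, Yuki 180, Rahul 19, Fatima 314. Eliminate Rahul.
Round 2: Theo 230, Lena 51, Mei 20, Yuki 180, Fatima 333. Eliminate Mei.
Round 3: Theo 250, Lena 51, Yuki 180, Fatima 333. Eliminate Lena.

Lena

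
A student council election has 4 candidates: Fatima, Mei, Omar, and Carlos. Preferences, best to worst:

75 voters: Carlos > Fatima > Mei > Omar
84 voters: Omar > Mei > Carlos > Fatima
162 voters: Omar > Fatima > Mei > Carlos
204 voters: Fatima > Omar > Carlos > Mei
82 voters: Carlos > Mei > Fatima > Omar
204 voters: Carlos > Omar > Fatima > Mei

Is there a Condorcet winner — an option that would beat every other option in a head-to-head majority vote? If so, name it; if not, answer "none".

Omar

Omar vs Fatima: 450–361 for Omar.
Omar vs Mei: 654–157 for Omar.
Omar vs Carlos: 450–361 for Omar.
Omar beats every other option head-to-head.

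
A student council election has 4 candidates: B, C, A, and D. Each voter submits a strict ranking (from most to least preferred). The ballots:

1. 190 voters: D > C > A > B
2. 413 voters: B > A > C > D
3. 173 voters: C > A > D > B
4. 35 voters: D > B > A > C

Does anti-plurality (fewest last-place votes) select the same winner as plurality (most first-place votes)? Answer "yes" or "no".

no

Anti-plurality — last-place votes: B 363, C 35, A 0, D 413. Winner: A.
Plurality — first-place votes: B 413, C 173, A 0, D 225. Winner: B.
The two methods disagree.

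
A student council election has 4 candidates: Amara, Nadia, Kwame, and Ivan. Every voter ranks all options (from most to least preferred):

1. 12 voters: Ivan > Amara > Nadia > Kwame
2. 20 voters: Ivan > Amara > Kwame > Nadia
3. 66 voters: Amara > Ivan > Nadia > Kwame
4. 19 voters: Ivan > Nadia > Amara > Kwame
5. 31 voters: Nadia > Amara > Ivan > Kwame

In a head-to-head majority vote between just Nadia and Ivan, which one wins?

Voters preferring Nadia to Ivan: 31; preferring Ivan to Nadia: 117.
Ivan wins the head-to-head.

Ivan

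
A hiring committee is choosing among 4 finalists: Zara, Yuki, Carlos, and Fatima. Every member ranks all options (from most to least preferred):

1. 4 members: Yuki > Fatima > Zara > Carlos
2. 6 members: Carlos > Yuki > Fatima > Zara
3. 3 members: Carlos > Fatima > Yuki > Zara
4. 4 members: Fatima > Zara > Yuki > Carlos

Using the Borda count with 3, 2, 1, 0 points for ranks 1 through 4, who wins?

Zara: 4·1 + 6·0 + 3·0 + 4·2 = 12
Yuki: 4·3 + 6·2 + 3·1 + 4·1 = 31
Carlos: 4·0 + 6·3 + 3·3 + 4·0 = 27
Fatima: 4·2 + 6·1 + 3·2 + 4·3 = 32
Fatima has the highest Borda score (32).

Fatima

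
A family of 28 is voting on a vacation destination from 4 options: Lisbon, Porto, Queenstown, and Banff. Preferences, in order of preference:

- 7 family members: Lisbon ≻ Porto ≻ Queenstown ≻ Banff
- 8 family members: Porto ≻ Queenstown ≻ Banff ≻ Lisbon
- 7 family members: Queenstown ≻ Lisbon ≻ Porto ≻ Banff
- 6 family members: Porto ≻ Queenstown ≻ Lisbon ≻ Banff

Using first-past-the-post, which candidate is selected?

First-place votes: Lisbon 7, Porto 14, Queenstown 7, Banff 0.
Porto has the most first-place votes.

Porto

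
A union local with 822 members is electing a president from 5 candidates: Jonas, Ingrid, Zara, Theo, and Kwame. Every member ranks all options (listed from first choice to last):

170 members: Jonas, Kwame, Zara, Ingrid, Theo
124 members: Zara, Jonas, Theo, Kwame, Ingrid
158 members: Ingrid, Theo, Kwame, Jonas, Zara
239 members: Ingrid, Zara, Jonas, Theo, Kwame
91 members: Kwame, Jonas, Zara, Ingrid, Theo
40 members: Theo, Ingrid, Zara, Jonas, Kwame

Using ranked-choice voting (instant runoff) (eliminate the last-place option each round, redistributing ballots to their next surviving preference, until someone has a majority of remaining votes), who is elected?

Round 1: Jonas 170, Ingrid 397, Zara 124, Theo 40, Kwame 91. Eliminate Theo.
Round 2: Jonas 170, Ingrid 437, Zara 124, Kwame 91. Ingrid has a majority.

Ingrid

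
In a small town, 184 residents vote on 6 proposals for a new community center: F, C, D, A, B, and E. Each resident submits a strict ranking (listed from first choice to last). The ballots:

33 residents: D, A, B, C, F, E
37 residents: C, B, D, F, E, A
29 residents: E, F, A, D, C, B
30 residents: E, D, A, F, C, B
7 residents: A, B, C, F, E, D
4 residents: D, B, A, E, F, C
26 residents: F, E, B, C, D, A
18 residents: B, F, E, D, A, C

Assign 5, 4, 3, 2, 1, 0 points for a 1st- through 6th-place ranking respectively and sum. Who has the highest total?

F: 33·1 + 37·2 + 29·4 + 30·2 + 7·2 + 4·1 + 26·5 + 18·4 = 503
C: 33·2 + 37·5 + 29·1 + 30·1 + 7·3 + 4·0 + 26·2 + 18·0 = 383
D: 33·5 + 37·3 + 29·2 + 30·4 + 7·0 + 4·5 + 26·1 + 18·2 = 536
A: 33·4 + 37·0 + 29·3 + 30·3 + 7·5 + 4·3 + 26·0 + 18·1 = 374
B: 33·3 + 37·4 + 29·0 + 30·0 + 7·4 + 4·4 + 26·3 + 18·5 = 459
E: 33·0 + 37·1 + 29·5 + 30·5 + 7·1 + 4·2 + 26·4 + 18·3 = 505
D has the highest Borda score (536).

D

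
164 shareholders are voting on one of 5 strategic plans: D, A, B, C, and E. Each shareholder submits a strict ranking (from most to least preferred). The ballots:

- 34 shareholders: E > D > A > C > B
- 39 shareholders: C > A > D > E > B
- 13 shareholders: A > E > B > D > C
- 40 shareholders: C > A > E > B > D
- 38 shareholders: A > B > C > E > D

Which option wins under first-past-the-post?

C

First-place votes: D 0, A 51, B 0, C 79, E 34.
C has the most first-place votes.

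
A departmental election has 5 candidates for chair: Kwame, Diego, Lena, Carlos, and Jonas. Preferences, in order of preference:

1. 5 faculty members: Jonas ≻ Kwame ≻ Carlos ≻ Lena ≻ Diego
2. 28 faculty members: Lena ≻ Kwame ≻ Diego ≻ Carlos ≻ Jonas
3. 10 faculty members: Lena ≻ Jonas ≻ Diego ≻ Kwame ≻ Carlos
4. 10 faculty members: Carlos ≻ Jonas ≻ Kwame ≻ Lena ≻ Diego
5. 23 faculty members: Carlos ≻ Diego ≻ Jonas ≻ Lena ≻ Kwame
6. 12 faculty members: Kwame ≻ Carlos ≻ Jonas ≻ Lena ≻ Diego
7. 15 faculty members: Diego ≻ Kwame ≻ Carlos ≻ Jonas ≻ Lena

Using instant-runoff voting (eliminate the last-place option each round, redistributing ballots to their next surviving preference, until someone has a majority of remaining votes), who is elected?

Round 1: Kwame 12, Diego 15, Lena 38, Carlos 33, Jonas 5. Eliminate Jonas.
Round 2: Kwame 17, Diego 15, Lena 38, Carlos 33. Eliminate Diego.
Round 3: Kwame 32, Lena 38, Carlos 33. Eliminate Kwame.
Round 4: Lena 38, Carlos 65. Carlos has a majority.

Carlos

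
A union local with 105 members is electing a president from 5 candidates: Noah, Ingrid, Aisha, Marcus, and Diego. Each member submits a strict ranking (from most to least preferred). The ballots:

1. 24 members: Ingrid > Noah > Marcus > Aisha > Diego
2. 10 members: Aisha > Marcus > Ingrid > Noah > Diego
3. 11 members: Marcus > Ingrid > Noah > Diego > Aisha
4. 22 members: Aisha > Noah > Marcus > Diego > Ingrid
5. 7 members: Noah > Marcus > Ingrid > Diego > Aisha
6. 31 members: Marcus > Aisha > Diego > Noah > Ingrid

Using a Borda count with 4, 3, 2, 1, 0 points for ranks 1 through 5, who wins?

Marcus

Noah: 24·3 + 10·1 + 11·2 + 22·3 + 7·4 + 31·1 = 229
Ingrid: 24·4 + 10·2 + 11·3 + 22·0 + 7·2 + 31·0 = 163
Aisha: 24·1 + 10·4 + 11·0 + 22·4 + 7·0 + 31·3 = 245
Marcus: 24·2 + 10·3 + 11·4 + 22·2 + 7·3 + 31·4 = 311
Diego: 24·0 + 10·0 + 11·1 + 22·1 + 7·1 + 31·2 = 102
Marcus has the highest Borda score (311).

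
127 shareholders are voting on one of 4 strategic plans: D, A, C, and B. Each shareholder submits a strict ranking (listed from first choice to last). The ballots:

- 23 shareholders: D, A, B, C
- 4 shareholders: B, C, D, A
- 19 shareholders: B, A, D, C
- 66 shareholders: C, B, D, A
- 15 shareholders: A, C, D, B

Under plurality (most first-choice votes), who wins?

C

First-place votes: D 23, A 15, C 66, B 23.
C has the most first-place votes.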